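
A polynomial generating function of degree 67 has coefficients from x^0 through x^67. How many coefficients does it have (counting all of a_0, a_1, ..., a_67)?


A polynomial of degree 67 takes the form a_0 + a_1 x + ... + a_67 x^67.
The number of coefficients is 67 + 1 = 68.

68


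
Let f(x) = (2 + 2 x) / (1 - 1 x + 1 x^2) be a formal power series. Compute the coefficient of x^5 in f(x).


Write f(x) = sum_{k>=0} a_k x^k. Multiplying both sides by 1 - 1 x + 1 x^2 gives
(1 - 1 x + 1 x^2) sum_{k>=0} a_k x^k = 2 + 2 x.
Matching coefficients:
 x^0: a_0 = 2
 x^1: a_1 - 1 a_0 = 2  =>  a_1 = 1*2 + 2 = 4
 x^k (k >= 2): a_k = 1 a_{k-1} - 1 a_{k-2}.
Iterating: a_2 = 2, a_3 = -2, a_4 = -4, a_5 = -2.
So the coefficient of x^5 is -2.

-2


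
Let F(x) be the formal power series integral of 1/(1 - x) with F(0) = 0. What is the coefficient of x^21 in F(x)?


1/(1 - x) = sum_{k>=0} x^k. Integrating termwise and using F(0) = 0 gives
F(x) = sum_{k>=0} x^(k+1) / (k+1) = sum_{m>=1} x^m / m = -ln(1 - x).
So the coefficient of x^21 is 1/21 = 1/21.

1/21


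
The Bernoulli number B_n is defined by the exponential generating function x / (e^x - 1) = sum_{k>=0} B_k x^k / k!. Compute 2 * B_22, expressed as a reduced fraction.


Bernoulli numbers can also be computed recursively via B_0 = 1 and sum_{j=0}^{m} C(m+1, j) B_j = 0 for m >= 1. Odd-index Bernoulli numbers vanish for k >= 3.
Computing B_22 = 854513/138, so 2 * B_22 = 2 * 854513/138 = 854513/69.

854513/69


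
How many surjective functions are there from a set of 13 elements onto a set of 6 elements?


By inclusion-exclusion on which target elements are missed, the number of surjections from an n-set onto a k-set is
surj(n, k) = sum_{j=0}^{k} (-1)^j C(k, j) (k - j)^n.
Equivalently surj(n, k) = k! * S(n, k), where S(n, k) is the Stirling number of the second kind.
For n = 13, k = 6:
S(13, 6) = 9321312, so
surj = 6! * 9321312 = 720 * 9321312 = 6711344640.

6711344640


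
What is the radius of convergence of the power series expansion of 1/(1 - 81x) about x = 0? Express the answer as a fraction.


Expanding 1/(1 - 81x) = sum_{k>=0} 81^k x^k, the series converges when |81x| < 1, i.e., |x| < 1/81.
So the radius of convergence is 1/81 = 1/81.

1/81


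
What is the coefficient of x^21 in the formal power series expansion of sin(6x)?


The Maclaurin series is sin(t) = sum_{k>=0} (-1)^k t^(2k+1) / (2k+1)!, so substituting t = 6x, only odd powers of x are nonzero, with coefficient of x^(2k+1) equal to (-1)^k 6^(2k+1) / (2k+1)!.
Write 21 = 2*10 + 1, giving the coefficient (-1)^10 * 6^21 / 21! = 21936950640377856/51090942171709440000 = 4251528/9901766875.

4251528/9901766875


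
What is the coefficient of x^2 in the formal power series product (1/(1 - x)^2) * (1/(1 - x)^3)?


Combine the factors: (1/(1 - x)^2) * (1/(1 - x)^3) = 1/(1 - x)^5.
Then use 1/(1 - x)^r = sum_{k>=0} C(k + r - 1, r - 1) x^k with r = 5 and k = 2:
C(6, 4) = 15.

15


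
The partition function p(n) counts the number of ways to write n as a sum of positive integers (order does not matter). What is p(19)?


Using the generating function prod_{k>=1} 1/(1-x^k), we compute p(19).
By dynamic programming over parts 1 through 19:
p(19) = 490

490


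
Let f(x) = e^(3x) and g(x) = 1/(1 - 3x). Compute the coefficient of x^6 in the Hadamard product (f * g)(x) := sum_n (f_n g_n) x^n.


Expanding: f_k = 3^k/k! (from e^(3x)) and g_k = 3^k (from 1/(1 - 3x)). So the Hadamard coefficient (f * g)_k = 3^k 3^k / k! = (9)^k / k!.
For k = 6: 9^6/6! = 531441/720 = 59049/80.

59049/80


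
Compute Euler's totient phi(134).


phi(n) counts integers in [1, n] coprime to n. Using the multiplicative formula phi(n) = n * prod_{p | n} (1 - 1/p):
134 = 2 * 67, so
phi(134) = 134 * (1 - 1/2) * (1 - 1/67) = 66.

66


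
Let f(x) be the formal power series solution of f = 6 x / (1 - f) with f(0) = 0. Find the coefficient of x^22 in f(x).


Apply Lagrange inversion: f = 6 x * phi(f) with phi(t) = 1/(1 - t), so
[x^n] f = 6^n * (1/n) [t^(n-1)] phi(t)^n = 6^n * (1/n) [t^(n-1)] (1 - t)^(-n) = 6^n * (1/n) C(2n - 2, n - 1) = 6^n * C_{n-1}.
For n = 22: C_21 = C(42, 21) / 22 = 538257874440/22 = 24466267020.
With the 6^22 = 131621703842267136 factor, the coefficient is 131621703842267136 * 24466267020 = 3220291751832267711546654720.

3220291751832267711546654720


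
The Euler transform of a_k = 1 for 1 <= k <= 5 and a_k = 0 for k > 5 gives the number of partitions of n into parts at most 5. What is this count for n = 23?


Partitions of 23 into parts at most 5:
Using generating function (1-x)^(-1)(1-x^2)^(-1)...(1-x^5)^(-1),
the coefficient of x^23 = 291

291


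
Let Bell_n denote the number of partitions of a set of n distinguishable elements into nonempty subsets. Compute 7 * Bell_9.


Bell_9 can be computed from the Bell triangle or from Dobinski's identity Bell_n = (1/e) * sum_{k>=0} k^n / k!.
Computing Bell_9 = 21147.
Then 7 * 21147 = 148029.

148029


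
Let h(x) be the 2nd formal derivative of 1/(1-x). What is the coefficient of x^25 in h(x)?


Differentiating 2 times: d^2/dx^2 [1/(1-x)] = 2!/(1-x)^3.
The expansion 1/(1-x)^3 = sum_{k>=0} C(k+2, 2) x^k, so the coefficient of x^n in 2!/(1-x)^3 is 2! * C(n+2, 2).
For n = 25: 2 * C(27, 2) = 2 * 351 = 702

702


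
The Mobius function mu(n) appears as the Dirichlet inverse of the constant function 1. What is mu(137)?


137 = 137 (all distinct primes).
mu(137) = (-1)^1 = -1

-1


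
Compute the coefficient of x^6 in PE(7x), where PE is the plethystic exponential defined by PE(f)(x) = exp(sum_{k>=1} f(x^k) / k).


With f(x) = 7x, the exponent is sum_{k>=1} 7 x^k / k = 7 * (-ln(1 - x)). Exponentiating:
PE(7x) = exp(-7 ln(1 - x)) = 1/(1 - x)^7.
By the negative binomial expansion, [x^n] 1/(1 - x)^7 = C(n + 6, 6).
For n = 6: C(12, 6) = 924.

924


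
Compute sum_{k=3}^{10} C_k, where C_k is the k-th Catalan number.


C_3 through C_10: 5, 14, 42, 132, 429, 1430, 4862, 16796
Sum = 5 + 14 + 42 + 132 + 429 + 1430 + 4862 + 16796
= 23710

23710


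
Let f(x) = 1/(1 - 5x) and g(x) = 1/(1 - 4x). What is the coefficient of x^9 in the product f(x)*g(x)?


The coefficient of x^n in f*g is the Cauchy product: sum_{k=0}^{n} a^k * b^(n-k).
With a=5, b=4, n=9:
sum_{k=0}^{9} 5^k * 4^(9-k)
= 8717049

8717049


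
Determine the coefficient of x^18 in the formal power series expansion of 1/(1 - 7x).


The geometric series identity gives 1/(1 - c x) = sum_{k>=0} c^k x^k, so the coefficient of x^k is c^k.
Here c = 7 and k = 18.
Computing: 7^18 = 1628413597910449

1628413597910449


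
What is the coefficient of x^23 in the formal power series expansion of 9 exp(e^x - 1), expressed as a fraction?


exp(e^x - 1) is the exponential generating function for the Bell numbers Bell_k: exp(e^x - 1) = sum_{k>=0} Bell_k x^k / k!.
So the coefficient of x^23 in 9 exp(e^x - 1) is 9 Bell_23 / 23!.
Computing: Bell_23 = 44152005855084346 and 23! = 25852016738884976640000, giving
9 * 44152005855084346/25852016738884976640000 = 22076002927542173/1436223152160276480000.

22076002927542173/1436223152160276480000


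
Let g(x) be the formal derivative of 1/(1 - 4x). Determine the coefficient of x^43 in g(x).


Differentiate termwise: d/dx sum_{k>=0} 4^k x^k = sum_{k>=1} k 4^k x^(k-1) = sum_{j>=0} (j+1) 4^(j+1) x^j.
Equivalently, d/dx [1/(1 - 4x)] = 4/(1 - 4x)^2.
For j = 43: 44 * 4^44 = 44 * 309485009821345068724781056 = 13617340432139183023890366464.

13617340432139183023890366464


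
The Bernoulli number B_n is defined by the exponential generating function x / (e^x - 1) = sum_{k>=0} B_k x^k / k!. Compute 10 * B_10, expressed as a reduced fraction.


Bernoulli numbers can also be computed recursively via B_0 = 1 and sum_{j=0}^{m} C(m+1, j) B_j = 0 for m >= 1. Odd-index Bernoulli numbers vanish for k >= 3.
Computing B_10 = 5/66, so 10 * B_10 = 10 * 5/66 = 25/33.

25/33


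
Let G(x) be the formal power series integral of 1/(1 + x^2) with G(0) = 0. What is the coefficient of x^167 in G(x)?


1/(1 + x^2) = sum_{j>=0} (-1)^j x^(2j). Integrating termwise with G(0) = 0:
G(x) = sum_{j>=0} (-1)^j x^(2j+1) / (2j+1) = arctan(x).
Only odd powers are nonzero. For x^167 write 167 = 2*83 + 1, giving
(-1)^83 / 167 = -1/167 = -1/167.

-1/167


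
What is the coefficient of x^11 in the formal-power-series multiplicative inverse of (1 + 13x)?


The inverse is 1/(1 + 13x). Apply the geometric identity 1/(1 - y) = sum_{k>=0} y^k with y = -13x:
1/(1 + 13x) = sum_{k>=0} (-13)^k x^k.
So the coefficient of x^11 is (-13)^11 = -1792160394037.

-1792160394037


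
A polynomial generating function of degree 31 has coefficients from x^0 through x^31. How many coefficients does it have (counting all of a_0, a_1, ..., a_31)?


A polynomial of degree 31 takes the form a_0 + a_1 x + ... + a_31 x^31.
The number of coefficients is 31 + 1 = 32.

32


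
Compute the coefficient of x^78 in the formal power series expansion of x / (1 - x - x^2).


Let f(x) = sum_{k>=0} a_k x^k. Multiplying f(x) * (1 - x - x^2) = x and matching coefficients gives a_0 = 0, a_1 = 1, and a_k = a_{k-1} + a_{k-2} for k >= 2. These are the Fibonacci numbers F_k.
Iterating from F_0 = 0, F_1 = 1:
F_0=0, F_1=1, F_2=1, F_3=2, F_4=3, F_5=5, F_6=8, F_7=13, F_8=21, F_9=34, ...
F_78 = 8944394323791464.

8944394323791464


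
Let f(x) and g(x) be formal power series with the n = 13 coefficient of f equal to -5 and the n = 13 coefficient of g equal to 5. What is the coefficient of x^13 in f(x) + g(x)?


Addition of formal power series is termwise.
The coefficient of x^13 in f + g = -5 + 5
= 0

0


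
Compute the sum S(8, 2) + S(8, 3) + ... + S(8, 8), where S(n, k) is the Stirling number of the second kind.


By definition, S(n, k) counts partitions of an n-set into exactly k nonempty blocks.
Computing row n = 8 for k = 2..8:
S(8, k): 127, 966, 1701, 1050, 266, 28, 1
Sum = 4139.

4139


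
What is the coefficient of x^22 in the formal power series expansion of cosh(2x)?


The Maclaurin series is cosh(t) = sum_{m>=0} t^(2m) / (2m)!, so substituting t = 2x, only even powers of x are nonzero, with coefficient of x^(2m) equal to 2^(2m) / (2m)!.
For x^22 the coefficient is 2^22/22! = 4194304/1124000727777607680000 = 8/2143861251406875.

8/2143861251406875


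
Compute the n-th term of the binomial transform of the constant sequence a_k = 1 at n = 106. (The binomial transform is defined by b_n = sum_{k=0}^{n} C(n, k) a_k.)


With a_k = 1 for all k, b_n = sum_{k=0}^{n} C(n, k) = 2^n by the binomial theorem.
For n = 106: 2^106 = 81129638414606681695789005144064.

81129638414606681695789005144064


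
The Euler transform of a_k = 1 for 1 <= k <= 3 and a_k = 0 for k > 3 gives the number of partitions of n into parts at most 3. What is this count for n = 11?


Partitions of 11 into parts at most 3:
Using generating function (1-x)^(-1)(1-x^2)^(-1)(1-x^3)^(-1),
the coefficient of x^11 = 16

16


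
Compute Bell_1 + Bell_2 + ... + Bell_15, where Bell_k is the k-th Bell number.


Recall Bell_k counts set partitions of a k-set (with Bell_0 = 1 by convention).
Bell_1 through Bell_15: 1, 2, 5, 15, 52, 203, 877, 4140, 21147, 115975, 678570, 4213597, 27644437, 190899322, 1382958545
Sum = 1 + 2 + 5 + 15 + 52 + 203 + 877 + 4140 + 21147 + 115975 + 678570 + 4213597 + 27644437 + 190899322 + 1382958545 = 1606536888.

1606536888


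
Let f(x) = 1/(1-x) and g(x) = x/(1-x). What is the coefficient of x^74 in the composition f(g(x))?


First simplify the composition: f(g(x)) = 1/(1 - x/(1-x)) = (1-x)/((1-x) - x) = (1-x)/(1-2x).
Now extract the coefficient. Write (1-x)/(1-2x) = 1/(1-2x) - x/(1-2x).
The coefficient of x^n in 1/(1-2x) is 2^n, and in x/(1-2x) is 2^(n-1) (for n >= 1).
So the coefficient of x^74 is 2^74 - 2^73 = 18889465931478580854784 - 9444732965739290427392 = 9444732965739290427392.

9444732965739290427392


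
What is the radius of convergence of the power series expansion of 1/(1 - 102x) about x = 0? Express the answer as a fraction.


Expanding 1/(1 - 102x) = sum_{k>=0} 102^k x^k, the series converges when |102x| < 1, i.e., |x| < 1/102.
So the radius of convergence is 1/102 = 1/102.

1/102


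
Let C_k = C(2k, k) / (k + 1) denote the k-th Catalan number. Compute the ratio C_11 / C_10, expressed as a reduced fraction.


Using C_k = (2k)! / (k! (k+1)!), the ratio C_{k+1}/C_k simplifies to
C_{k+1}/C_k = [(2k+2)! / ((k+1)! (k+2)!)] * [k! (k+1)! / (2k)!]
 = (2k+2)(2k+1) / ((k+1)(k+2)) = 2(2k+1) / (k+2).
For k = 10: 2(2*10 + 1) / (10 + 2) = 42/12 = 7/2.

7/2


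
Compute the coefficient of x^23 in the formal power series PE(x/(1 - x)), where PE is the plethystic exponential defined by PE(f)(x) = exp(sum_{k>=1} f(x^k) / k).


For f(x) = x/(1 - x) we have
sum_{k>=1} f(x^k) / k = sum_{k>=1} (1/k) * x^k / (1 - x^k) = sum_{k, m >= 1} x^(k m) / k,
which after exponentiating simplifies to
PE(x/(1 - x)) = prod_{k>=1} 1 / (1 - x^k).
This is the generating function for the partition function p(n), so the coefficient of x^23 is p(23).
Computing p(23) by dynamic programming over parts 1, 2, ..., 23: p(23) = 1255.

1255


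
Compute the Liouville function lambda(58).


The Liouville function is lambda(k) = (-1)^Omega(k), where Omega(k) counts the prime factors of k with multiplicity.
Factoring: 58 = 2 * 29, so Omega(58) = 2.
lambda(58) = (-1)^2 = 1.

1


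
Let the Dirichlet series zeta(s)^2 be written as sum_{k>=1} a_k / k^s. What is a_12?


The Dirichlet convolution of the constant function 1 with itself gives (1 * 1)(k) = sum_{d | k} 1 = d(k), the number of positive divisors of k.
Since zeta(s) = sum_{k>=1} 1/k^s, we have zeta(s)^2 = sum_{k>=1} d(k)/k^s, so a_k = d(k).
For k = 12: the divisors are 1, 2, 3, 4, 6, 12.
Count = 6.

6


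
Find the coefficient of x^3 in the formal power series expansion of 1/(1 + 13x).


Write 1/(1 + c x) = 1/(1 - (-c) x) and apply the geometric-series identity
1/(1 - y) = sum_{k>=0} y^k to get 1/(1 + c x) = sum_{k>=0} (-c)^k x^k.
So the coefficient of x^k is (-c)^k = (-1)^k * c^k.
Here c = 13 and k = 3:
(-13)^3 = -1 * 2197 = -2197

-2197


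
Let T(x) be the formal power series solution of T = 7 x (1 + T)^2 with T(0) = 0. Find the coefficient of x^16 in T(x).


Apply the Lagrange inversion formula: if T = 7 x * phi(T) with phi(t) = (1 + t)^2, then [x^n] T = 7^n * (1/n) [t^(n-1)] phi(t)^n = 7^n * (1/n) [t^(n-1)] (1 + t)^(2n) = 7^n * (1/n) C(2n, n-1).
Using the identity C(2n, n-1) = C(2n, n) * n / (n+1), the unscaled factor equals C(2n, n) / (n+1) = C_n, the n-th Catalan number.
For n = 16: C_16 = C(32, 16) / 17 = 601080390/17 = 35357670.
With the 7^16 = 33232930569601 factor, the coefficient is 33232930569601 * 35357670 = 1175038992212864189670.

1175038992212864189670


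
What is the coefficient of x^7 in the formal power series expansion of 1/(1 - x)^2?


The expansion 1/(1 - x)^r = sum_{k>=0} C(k + r - 1, r - 1) x^k follows from the multiset / negative-binomial theorem (or from repeated differentiation of the geometric series).
For r = 2 and k = 7:
C(8, 1) = 40320 / (1 * 5040) = 8.

8


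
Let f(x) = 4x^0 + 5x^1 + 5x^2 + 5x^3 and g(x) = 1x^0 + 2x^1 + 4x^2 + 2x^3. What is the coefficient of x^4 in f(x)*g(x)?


Cauchy product at x^4:
5*2 + 5*4 + 5*2
= 40

40


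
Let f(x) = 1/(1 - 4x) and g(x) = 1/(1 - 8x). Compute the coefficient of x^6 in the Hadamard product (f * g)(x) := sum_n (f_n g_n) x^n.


f has coefficients f_k = 4^k and g has coefficients g_k = 8^k, so the Hadamard product has coefficient (f*g)_k = 4^k * 8^k = 32^k.
For k = 6: 32^6 = 1073741824.

1073741824


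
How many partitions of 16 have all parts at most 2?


Using the generating function (1-x)^(-1)(1-x^2)^(-1),
the coefficient of x^16 counts these restricted partitions.
Result = 9

9


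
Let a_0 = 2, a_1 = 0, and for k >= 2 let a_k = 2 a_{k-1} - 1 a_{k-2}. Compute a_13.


Iterating the recurrence forward:
a_0 = 2
a_1 = 0
a_2 = 2*0 - 1*2 = -2
a_3 = 2*-2 - 1*0 = -4
a_4 = 2*-4 - 1*-2 = -6
a_5 = 2*-6 - 1*-4 = -8
a_6 = 2*-8 - 1*-6 = -10
a_7 = 2*-10 - 1*-8 = -12
a_8 = 2*-12 - 1*-10 = -14
a_9 = 2*-14 - 1*-12 = -16
a_10 = 2*-16 - 1*-14 = -18
a_11 = 2*-18 - 1*-16 = -20
a_12 = 2*-20 - 1*-18 = -22
a_13 = 2*-22 - 1*-20 = -24
So a_13 = -24.

-24


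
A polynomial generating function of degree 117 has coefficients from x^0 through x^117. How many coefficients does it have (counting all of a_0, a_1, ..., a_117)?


A polynomial of degree 117 takes the form a_0 + a_1 x + ... + a_117 x^117.
The number of coefficients is 117 + 1 = 118.

118


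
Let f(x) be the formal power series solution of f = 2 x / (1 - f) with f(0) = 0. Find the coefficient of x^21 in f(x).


Apply Lagrange inversion: f = 2 x * phi(f) with phi(t) = 1/(1 - t), so
[x^n] f = 2^n * (1/n) [t^(n-1)] phi(t)^n = 2^n * (1/n) [t^(n-1)] (1 - t)^(-n) = 2^n * (1/n) C(2n - 2, n - 1) = 2^n * C_{n-1}.
For n = 21: C_20 = C(40, 20) / 21 = 137846528820/21 = 6564120420.
With the 2^21 = 2097152 factor, the coefficient is 2097152 * 6564120420 = 13765958267043840.

13765958267043840


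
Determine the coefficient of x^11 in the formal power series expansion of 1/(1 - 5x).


The geometric series identity gives 1/(1 - c x) = sum_{k>=0} c^k x^k, so the coefficient of x^k is c^k.
Here c = 5 and k = 11.
Computing: 5^11 = 48828125

48828125


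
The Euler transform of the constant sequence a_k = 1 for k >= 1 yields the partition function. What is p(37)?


The Euler transform converts the sequence a_k = 1 into the number of integer partitions.
Using the recurrence or dynamic programming:
p(37) = 21637

21637


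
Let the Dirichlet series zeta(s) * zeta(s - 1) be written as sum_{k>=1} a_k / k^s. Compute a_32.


Convolution gives a_k = sum_{d | k} d * 1 = sum_{d | k} d = sigma(k), the sum of positive divisors of k.
For k = 32, the divisors are 1, 2, 4, 8, 16, 32, so
sigma(32) = 1 + 2 + 4 + 8 + 16 + 32 = 63.

63


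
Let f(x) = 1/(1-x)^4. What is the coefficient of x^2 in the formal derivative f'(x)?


Differentiate: d/dx [ 1/(1-x)^r ] = r / (1-x)^(r+1).
Here r = 4, so f'(x) = 4 / (1-x)^5.
The expansion of 1/(1-x)^(r+1) has coefficient of x^n equal to C(n+r, r).
So the coefficient of x^2 in f'(x) is
4 * C(6, 4) = 4 * 15 = 60

60


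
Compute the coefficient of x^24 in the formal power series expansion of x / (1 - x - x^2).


Let f(x) = sum_{k>=0} a_k x^k. Multiplying f(x) * (1 - x - x^2) = x and matching coefficients gives a_0 = 0, a_1 = 1, and a_k = a_{k-1} + a_{k-2} for k >= 2. These are the Fibonacci numbers F_k.
Iterating from F_0 = 0, F_1 = 1:
F_0=0, F_1=1, F_2=1, F_3=2, F_4=3, F_5=5, F_6=8, F_7=13, F_8=21, F_9=34, ...
F_24 = 46368.

46368


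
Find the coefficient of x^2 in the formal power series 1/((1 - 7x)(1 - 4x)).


By partial fractions or Cauchy convolution:
The coefficient equals sum_{k=0}^{2} 7^k * 4^(2-k).
= 93

93


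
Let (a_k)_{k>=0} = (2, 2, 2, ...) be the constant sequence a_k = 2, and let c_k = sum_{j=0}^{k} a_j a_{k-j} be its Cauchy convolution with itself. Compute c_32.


Since a_j = 2 for all j >= 0, the convolution sum becomes
c_k = sum_{j=0}^{k} 2 * 2 = 4 * (k + 1).
Equivalently, the generating function of (a_k) is 2/(1 - x) and its square is 4/(1 - x)^2 = sum_{k>=0} 4(k + 1) x^k.
For k = 32: 4 * 33 = 132.

132


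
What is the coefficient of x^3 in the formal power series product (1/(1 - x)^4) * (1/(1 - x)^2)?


Combine the factors: (1/(1 - x)^4) * (1/(1 - x)^2) = 1/(1 - x)^6.
Then use 1/(1 - x)^r = sum_{k>=0} C(k + r - 1, r - 1) x^k with r = 6 and k = 3:
C(8, 5) = 56.

56


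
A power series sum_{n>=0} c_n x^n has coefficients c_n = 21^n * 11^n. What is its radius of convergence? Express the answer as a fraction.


By the root test (Cauchy-Hadamard), the radius is R = 1 / limsup_n |c_n|^(1/n).
Here |c_n|^(1/n) = (21^n * 11^n)^(1/n) = 21 * 11 = 231 for all n.
So R = 1/231 = 1/231.

1/231


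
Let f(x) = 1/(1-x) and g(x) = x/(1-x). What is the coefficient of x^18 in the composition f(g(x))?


First simplify the composition: f(g(x)) = 1/(1 - x/(1-x)) = (1-x)/((1-x) - x) = (1-x)/(1-2x).
Now extract the coefficient. Write (1-x)/(1-2x) = 1/(1-2x) - x/(1-2x).
The coefficient of x^n in 1/(1-2x) is 2^n, and in x/(1-2x) is 2^(n-1) (for n >= 1).
So the coefficient of x^18 is 2^18 - 2^17 = 262144 - 131072 = 131072.

131072


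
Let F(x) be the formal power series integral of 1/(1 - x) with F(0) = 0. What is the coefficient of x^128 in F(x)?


1/(1 - x) = sum_{k>=0} x^k. Integrating termwise and using F(0) = 0 gives
F(x) = sum_{k>=0} x^(k+1) / (k+1) = sum_{m>=1} x^m / m = -ln(1 - x).
So the coefficient of x^128 is 1/128 = 1/128.

1/128


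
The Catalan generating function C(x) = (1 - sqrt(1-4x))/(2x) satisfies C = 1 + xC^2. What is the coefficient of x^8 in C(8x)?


Substituting x -> 8x scales the n-th coefficient by 8^n, so [x^8] C(8x) = 8^8 * C_8.
C_8 = C(2*8, 8)/(9) = 12870/9 = 1430.
So 8^8 * 1430 = 16777216 * 1430 = 23991418880.

23991418880


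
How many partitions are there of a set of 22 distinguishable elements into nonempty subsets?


Bell_22 can be computed from the Bell triangle or from Dobinski's identity Bell_n = (1/e) * sum_{k>=0} k^n / k!.
Computing Bell_22 = 4506715738447323.

4506715738447323


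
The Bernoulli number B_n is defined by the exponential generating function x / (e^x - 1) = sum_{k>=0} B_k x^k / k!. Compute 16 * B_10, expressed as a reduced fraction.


Bernoulli numbers can also be computed recursively via B_0 = 1 and sum_{j=0}^{m} C(m+1, j) B_j = 0 for m >= 1. Odd-index Bernoulli numbers vanish for k >= 3.
Computing B_10 = 5/66, so 16 * B_10 = 16 * 5/66 = 40/33.

40/33


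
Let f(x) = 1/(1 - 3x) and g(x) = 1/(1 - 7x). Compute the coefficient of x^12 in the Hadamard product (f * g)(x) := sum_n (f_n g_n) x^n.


f has coefficients f_k = 3^k and g has coefficients g_k = 7^k, so the Hadamard product has coefficient (f*g)_k = 3^k * 7^k = 21^k.
For k = 12: 21^12 = 7355827511386641.

7355827511386641


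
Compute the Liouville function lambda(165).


The Liouville function is lambda(k) = (-1)^Omega(k), where Omega(k) counts the prime factors of k with multiplicity.
Factoring: 165 = 3 * 5 * 11, so Omega(165) = 3.
lambda(165) = (-1)^3 = -1.

-1


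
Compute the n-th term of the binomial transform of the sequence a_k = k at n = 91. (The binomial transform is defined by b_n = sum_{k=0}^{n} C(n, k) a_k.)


With a_k = k, b_n = sum_{k=0}^{n} C(n, k) k. Using k * C(n, k) = n * C(n-1, k-1) gives b_n = n * sum_{k>=1} C(n-1, k-1) = n * 2^(n-1).
For n = 91: 91 * 2^90 = 91 * 1237940039285380274899124224 = 112652543574969605015820304384.

112652543574969605015820304384


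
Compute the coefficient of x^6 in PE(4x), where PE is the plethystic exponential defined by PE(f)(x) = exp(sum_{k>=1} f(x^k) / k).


With f(x) = 4x, the exponent is sum_{k>=1} 4 x^k / k = 4 * (-ln(1 - x)). Exponentiating:
PE(4x) = exp(-4 ln(1 - x)) = 1/(1 - x)^4.
By the negative binomial expansion, [x^n] 1/(1 - x)^4 = C(n + 3, 3).
For n = 6: C(9, 3) = 84.

84


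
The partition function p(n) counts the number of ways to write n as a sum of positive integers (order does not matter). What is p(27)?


Using the generating function prod_{k>=1} 1/(1-x^k), we compute p(27).
By dynamic programming over parts 1 through 27:
p(27) = 3010

3010


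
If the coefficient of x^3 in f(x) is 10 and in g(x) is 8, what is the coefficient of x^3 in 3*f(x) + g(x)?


Scalar multiplication scales coefficients: 3 * 10 = 30.
Then add the g coefficient: 30 + 8
= 38

38


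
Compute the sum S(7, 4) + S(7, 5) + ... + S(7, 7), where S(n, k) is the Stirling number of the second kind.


By definition, S(n, k) counts partitions of an n-set into exactly k nonempty blocks.
Computing row n = 7 for k = 4..7:
S(7, k): 350, 140, 21, 1
Sum = 512.

512


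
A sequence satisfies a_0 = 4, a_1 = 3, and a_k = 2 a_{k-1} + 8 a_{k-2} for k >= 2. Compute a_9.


The characteristic equation is t^2 - 2 t - 8 = 0, with roots r_1 = 4 and r_2 = -2 (so c_1 = r_1 + r_2, c_2 = -r_1 r_2 as required).
One can use the closed form a_n = A r_1^n + B r_2^n, but direct iteration is more reliable:
a_0 = 4, a_1 = 3, a_2 = 38, a_3 = 100, a_4 = 504, a_5 = 1808, a_6 = 7648, a_7 = 29760, a_8 = 120704, a_9 = 479488.
So a_9 = 479488.

479488


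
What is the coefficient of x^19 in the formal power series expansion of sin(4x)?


The Maclaurin series is sin(t) = sum_{k>=0} (-1)^k t^(2k+1) / (2k+1)!, so substituting t = 4x, only odd powers of x are nonzero, with coefficient of x^(2k+1) equal to (-1)^k 4^(2k+1) / (2k+1)!.
Write 19 = 2*9 + 1, giving the coefficient (-1)^9 * 4^19 / 19! = -274877906944/121645100408832000 = -4194304/1856156927625.

-4194304/1856156927625


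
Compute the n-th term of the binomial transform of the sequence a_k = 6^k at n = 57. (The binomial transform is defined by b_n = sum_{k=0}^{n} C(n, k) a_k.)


With a_k = 6^k, b_n = sum_{k=0}^{n} C(n, k) 6^k = (1 + 6)^n by the binomial theorem.
For n = 57: (1 + 6)^57 = 7^57 = 1481113296616977741464105532513750734030421355207.

1481113296616977741464105532513750734030421355207


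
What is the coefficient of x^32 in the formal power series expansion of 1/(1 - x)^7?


The negative binomial / multiset identity is
1/(1 - x)^r = sum_{k>=0} C(k + r - 1, r - 1) x^k.
Here r = 7 and k = 32, so the coefficient is
C(32 + 6, 6) = C(38, 6)
= 2760681

2760681


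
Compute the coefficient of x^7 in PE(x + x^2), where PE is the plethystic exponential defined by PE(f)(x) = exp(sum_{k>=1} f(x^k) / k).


With f(x) = x + x^2, the exponent is sum_{k>=1} (x^k + x^(2k)) / k = -ln(1 - x) - ln(1 - x^2). Exponentiating:
PE(x + x^2) = 1 / ((1 - x)(1 - x^2)).
This is the generating function for partitions of n into parts of size 1 or 2. The number of 2's can be any j in 0..3, and the rest are 1's, so
[x^7] = floor(7/2) + 1 = 4.

4


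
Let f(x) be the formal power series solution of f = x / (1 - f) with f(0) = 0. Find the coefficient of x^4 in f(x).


Apply Lagrange inversion: f = x * phi(f) with phi(t) = 1/(1 - t), so
[x^n] f = (1/n) [t^(n-1)] phi(t)^n = (1/n) [t^(n-1)] (1 - t)^(-n) = (1/n) C(2n - 2, n - 1) = C_{n-1}.
For n = 4: C_3 = C(6, 3) / 4 = 20/4 = 5 = 5.

5


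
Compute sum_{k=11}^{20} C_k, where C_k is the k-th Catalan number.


C_11 through C_20: 58786, 208012, 742900, 2674440, 9694845, 35357670, 129644790, 477638700, 1767263190, 6564120420
Sum = 58786 + 208012 + 742900 + 2674440 + 9694845 + 35357670 + 129644790 + 477638700 + 1767263190 + 6564120420
= 8987403753

8987403753


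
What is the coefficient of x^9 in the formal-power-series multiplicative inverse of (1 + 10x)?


The inverse is 1/(1 + 10x). Apply the geometric identity 1/(1 - y) = sum_{k>=0} y^k with y = -10x:
1/(1 + 10x) = sum_{k>=0} (-10)^k x^k.
So the coefficient of x^9 is (-10)^9 = -1000000000.

-1000000000


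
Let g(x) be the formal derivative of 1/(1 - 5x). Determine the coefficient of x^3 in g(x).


Differentiate termwise: d/dx sum_{k>=0} 5^k x^k = sum_{k>=1} k 5^k x^(k-1) = sum_{j>=0} (j+1) 5^(j+1) x^j.
Equivalently, d/dx [1/(1 - 5x)] = 5/(1 - 5x)^2.
For j = 3: 4 * 5^4 = 4 * 625 = 2500.

2500


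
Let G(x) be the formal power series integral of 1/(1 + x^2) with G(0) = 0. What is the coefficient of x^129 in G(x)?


1/(1 + x^2) = sum_{j>=0} (-1)^j x^(2j). Integrating termwise with G(0) = 0:
G(x) = sum_{j>=0} (-1)^j x^(2j+1) / (2j+1) = arctan(x).
Only odd powers are nonzero. For x^129 write 129 = 2*64 + 1, giving
(-1)^64 / 129 = 1/129 = 1/129.

1/129


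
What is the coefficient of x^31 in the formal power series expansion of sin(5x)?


The Maclaurin series is sin(t) = sum_{k>=0} (-1)^k t^(2k+1) / (2k+1)!, so substituting t = 5x, only odd powers of x are nonzero, with coefficient of x^(2k+1) equal to (-1)^k 5^(2k+1) / (2k+1)!.
Write 31 = 2*15 + 1, giving the coefficient (-1)^15 * 5^31 / 31! = -4656612873077392578125/8222838654177922817725562880000000 = -59604644775390625/105252334773477412066887204864.

-59604644775390625/105252334773477412066887204864


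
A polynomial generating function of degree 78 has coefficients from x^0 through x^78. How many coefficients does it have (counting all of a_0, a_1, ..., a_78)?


A polynomial of degree 78 takes the form a_0 + a_1 x + ... + a_78 x^78.
The number of coefficients is 78 + 1 = 79.

79


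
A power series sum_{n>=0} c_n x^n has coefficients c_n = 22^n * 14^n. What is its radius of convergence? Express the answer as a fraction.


By the root test (Cauchy-Hadamard), the radius is R = 1 / limsup_n |c_n|^(1/n).
Here |c_n|^(1/n) = (22^n * 14^n)^(1/n) = 22 * 14 = 308 for all n.
So R = 1/308 = 1/308.

1/308


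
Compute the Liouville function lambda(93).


The Liouville function is lambda(k) = (-1)^Omega(k), where Omega(k) counts the prime factors of k with multiplicity.
Factoring: 93 = 3 * 31, so Omega(93) = 2.
lambda(93) = (-1)^2 = 1.

1


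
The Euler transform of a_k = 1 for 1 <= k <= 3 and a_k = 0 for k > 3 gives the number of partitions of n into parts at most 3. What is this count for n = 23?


Partitions of 23 into parts at most 3:
Using generating function (1-x)^(-1)(1-x^2)^(-1)(1-x^3)^(-1),
the coefficient of x^23 = 56

56


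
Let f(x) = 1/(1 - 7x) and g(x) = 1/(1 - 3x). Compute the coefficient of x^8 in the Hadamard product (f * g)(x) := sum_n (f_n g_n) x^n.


f has coefficients f_k = 7^k and g has coefficients g_k = 3^k, so the Hadamard product has coefficient (f*g)_k = 7^k * 3^k = 21^k.
For k = 8: 21^8 = 37822859361.

37822859361


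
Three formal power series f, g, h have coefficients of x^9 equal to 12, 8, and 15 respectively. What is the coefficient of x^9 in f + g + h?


Series addition is componentwise:
12 + 8 + 15
= 35

35


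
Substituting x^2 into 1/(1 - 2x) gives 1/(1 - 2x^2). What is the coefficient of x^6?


The coefficient of x^(2m) in 1/(1 - 2x^2) is 2^m.
With n = 6 = 2*3, the coefficient is 2^3 = 8.

8


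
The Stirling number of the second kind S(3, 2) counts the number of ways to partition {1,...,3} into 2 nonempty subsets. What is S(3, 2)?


Using the explicit formula S(n,k) = (1/k!) sum_{j=0}^{k} (-1)^(k-j) C(k,j) j^n:
S(3, 2) = 3
Equivalently, S(n,k) is n! times the coefficient of x^n in the EGF (e^x - 1)^k / k!.

3


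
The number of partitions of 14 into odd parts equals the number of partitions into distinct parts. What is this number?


Computing partitions of 14 into odd parts (1, 3, 5, ...):
Using the generating function prod_{k>=0} 1/(1-x^(2k+1)),
the count is 22

22


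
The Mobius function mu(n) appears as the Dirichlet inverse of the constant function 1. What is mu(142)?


142 = 2 * 71 (all distinct primes).
mu(142) = (-1)^2 = 1

1


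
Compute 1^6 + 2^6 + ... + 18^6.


This power sum has a closed form given by Faulhaber's formula
sum_{k=1}^{m} k^p = (1 / (p + 1)) * sum_{j=0}^{p} C(p + 1, j) B_j m^(p + 1 - j),
but for small m direct computation is fastest:
1 + 64 + 729 + 4096 + 15625 + 46656 + 117649 + 262144 + 531441 + 1000000 + 1771561 + 2985984 + 4826809 + 7529536 + 11390625 + 16777216 + 24137569 + 34012224 = 105409929.

105409929


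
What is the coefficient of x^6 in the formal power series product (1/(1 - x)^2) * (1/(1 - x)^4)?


Combine the factors: (1/(1 - x)^2) * (1/(1 - x)^4) = 1/(1 - x)^6.
Then use 1/(1 - x)^r = sum_{k>=0} C(k + r - 1, r - 1) x^k with r = 6 and k = 6:
C(11, 5) = 462.

462


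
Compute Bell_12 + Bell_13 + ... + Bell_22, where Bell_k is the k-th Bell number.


Recall Bell_k counts set partitions of a k-set (with Bell_0 = 1 by convention).
Bell_12 through Bell_22: 4213597, 27644437, 190899322, 1382958545, 10480142147, 82864869804, 682076806159, 5832742205057, 51724158235372, 474869816156751, 4506715738447323
Sum = 4213597 + 27644437 + 190899322 + 1382958545 + 10480142147 + 82864869804 + 682076806159 + 5832742205057 + 51724158235372 + 474869816156751 + 4506715738447323 = 5039919482578514.

5039919482578514


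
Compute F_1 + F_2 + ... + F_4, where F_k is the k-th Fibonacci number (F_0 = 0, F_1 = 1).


Use the identity sum_{k=0}^{N} F_k = F_{N+2} - 1 (which follows from F_{k+2} - F_{k+1} = F_k). Then
sum_{k=1}^{4} F_k = (F_{6} - 1) - (F_{2} - 1) = F_{6} - F_{2}.
Computing: F_{6} = 8, F_{2} = 1, so
Sum = 8 - 1 = 7.

7


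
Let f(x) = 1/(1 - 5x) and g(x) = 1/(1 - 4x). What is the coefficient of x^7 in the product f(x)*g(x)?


The coefficient of x^n in f*g is the Cauchy product: sum_{k=0}^{n} a^k * b^(n-k).
With a=5, b=4, n=7:
sum_{k=0}^{7} 5^k * 4^(7-k)
= 325089

325089


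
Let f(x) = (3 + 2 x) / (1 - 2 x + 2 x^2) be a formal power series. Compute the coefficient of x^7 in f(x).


Write f(x) = sum_{k>=0} a_k x^k. Multiplying both sides by 1 - 2 x + 2 x^2 gives
(1 - 2 x + 2 x^2) sum_{k>=0} a_k x^k = 3 + 2 x.
Matching coefficients:
 x^0: a_0 = 3
 x^1: a_1 - 2 a_0 = 2  =>  a_1 = 2*3 + 2 = 8
 x^k (k >= 2): a_k = 2 a_{k-1} - 2 a_{k-2}.
Iterating: a_2 = 10, a_3 = 4, a_4 = -12, a_5 = -32, a_6 = -40, a_7 = -16.
So the coefficient of x^7 is -16.

-16


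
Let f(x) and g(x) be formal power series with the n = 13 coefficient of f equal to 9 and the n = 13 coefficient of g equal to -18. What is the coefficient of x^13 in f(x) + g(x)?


Addition of formal power series is termwise.
The coefficient of x^13 in f + g = 9 + -18
= -9

-9


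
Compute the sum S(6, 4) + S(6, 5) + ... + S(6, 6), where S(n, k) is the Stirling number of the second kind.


By definition, S(n, k) counts partitions of an n-set into exactly k nonempty blocks.
Computing row n = 6 for k = 4..6:
S(6, k): 65, 15, 1
Sum = 81.

81


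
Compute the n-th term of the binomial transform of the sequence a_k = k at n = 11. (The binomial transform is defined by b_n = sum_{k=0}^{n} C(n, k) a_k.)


With a_k = k, b_n = sum_{k=0}^{n} C(n, k) k. Using k * C(n, k) = n * C(n-1, k-1) gives b_n = n * sum_{k>=1} C(n-1, k-1) = n * 2^(n-1).
For n = 11: 11 * 2^10 = 11 * 1024 = 11264.

11264


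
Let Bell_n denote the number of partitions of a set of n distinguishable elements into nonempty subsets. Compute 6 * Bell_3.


Bell_3 can be computed from the Bell triangle or from Dobinski's identity Bell_n = (1/e) * sum_{k>=0} k^n / k!.
Computing Bell_3 = 5.
Then 6 * 5 = 30.

30


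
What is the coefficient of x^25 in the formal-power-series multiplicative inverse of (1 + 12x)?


The inverse is 1/(1 + 12x). Apply the geometric identity 1/(1 - y) = sum_{k>=0} y^k with y = -12x:
1/(1 + 12x) = sum_{k>=0} (-12)^k x^k.
So the coefficient of x^25 is (-12)^25 = -953962166440690129601298432.

-953962166440690129601298432


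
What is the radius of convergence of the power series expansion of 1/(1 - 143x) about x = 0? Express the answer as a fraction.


Expanding 1/(1 - 143x) = sum_{k>=0} 143^k x^k, the series converges when |143x| < 1, i.e., |x| < 1/143.
So the radius of convergence is 1/143 = 1/143.

1/143


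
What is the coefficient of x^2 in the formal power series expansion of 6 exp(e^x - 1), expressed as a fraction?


exp(e^x - 1) is the exponential generating function for the Bell numbers Bell_k: exp(e^x - 1) = sum_{k>=0} Bell_k x^k / k!.
So the coefficient of x^2 in 6 exp(e^x - 1) is 6 Bell_2 / 2!.
Computing: Bell_2 = 2 and 2! = 2, giving
6 * 2/2 = 6.

6


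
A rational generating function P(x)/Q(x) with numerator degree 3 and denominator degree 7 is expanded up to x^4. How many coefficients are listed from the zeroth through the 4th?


Expanding up to x^4 gives the coefficients for x^0, x^1, ..., x^4.
That is 4 + 1 = 5 coefficients in total.

5


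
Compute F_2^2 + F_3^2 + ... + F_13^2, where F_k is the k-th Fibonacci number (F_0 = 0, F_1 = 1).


There is a standard identity sum_{k=0}^{N} F_k^2 = F_N * F_{N+1} (proved inductively from the telescoping relation F_k^2 = F_k F_{k+1} - F_{k-1} F_k). Then
sum_{k=2}^{13} F_k^2 = F_13 F_14 - F_1 F_2.
Computing: F_13 = 233, F_14 = 377, F_1 = 1, F_2 = 1.
Sum = 233 * 377 - 1 * 1 = 87840.

87840


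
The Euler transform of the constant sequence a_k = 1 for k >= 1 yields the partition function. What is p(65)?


The Euler transform converts the sequence a_k = 1 into the number of integer partitions.
Using the recurrence or dynamic programming:
p(65) = 2012558

2012558


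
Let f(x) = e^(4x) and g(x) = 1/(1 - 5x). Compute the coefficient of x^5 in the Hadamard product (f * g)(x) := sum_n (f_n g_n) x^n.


Expanding: f_k = 4^k/k! (from e^(4x)) and g_k = 5^k (from 1/(1 - 5x)). So the Hadamard coefficient (f * g)_k = 4^k 5^k / k! = (20)^k / k!.
For k = 5: 20^5/5! = 3200000/120 = 80000/3.

80000/3


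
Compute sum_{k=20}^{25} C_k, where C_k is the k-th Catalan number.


C_20 through C_25: 6564120420, 24466267020, 91482563640, 343059613650, 1289904147324, 4861946401452
Sum = 6564120420 + 24466267020 + 91482563640 + 343059613650 + 1289904147324 + 4861946401452
= 6617423113506

6617423113506


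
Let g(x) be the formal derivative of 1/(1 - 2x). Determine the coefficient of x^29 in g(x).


Differentiate termwise: d/dx sum_{k>=0} 2^k x^k = sum_{k>=1} k 2^k x^(k-1) = sum_{j>=0} (j+1) 2^(j+1) x^j.
Equivalently, d/dx [1/(1 - 2x)] = 2/(1 - 2x)^2.
For j = 29: 30 * 2^30 = 30 * 1073741824 = 32212254720.

32212254720


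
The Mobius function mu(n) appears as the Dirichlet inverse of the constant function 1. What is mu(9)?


9 has a squared prime factor, so mu(9) = 0.
Factorization reveals a repeated prime.

0


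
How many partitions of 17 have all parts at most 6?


Using the generating function (1-x)^(-1)(1-x^2)^(-1)...(1-x^6)^(-1),
the coefficient of x^17 counts these restricted partitions.
Result = 163

163


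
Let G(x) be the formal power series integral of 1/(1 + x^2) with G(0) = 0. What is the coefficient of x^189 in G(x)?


1/(1 + x^2) = sum_{j>=0} (-1)^j x^(2j). Integrating termwise with G(0) = 0:
G(x) = sum_{j>=0} (-1)^j x^(2j+1) / (2j+1) = arctan(x).
Only odd powers are nonzero. For x^189 write 189 = 2*94 + 1, giving
(-1)^94 / 189 = 1/189 = 1/189.

1/189


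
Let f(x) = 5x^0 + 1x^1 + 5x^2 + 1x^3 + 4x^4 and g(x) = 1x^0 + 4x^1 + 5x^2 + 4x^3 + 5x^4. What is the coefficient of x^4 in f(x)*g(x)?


Cauchy product at x^4:
5*5 + 1*4 + 5*5 + 1*4 + 4*1
= 62

62


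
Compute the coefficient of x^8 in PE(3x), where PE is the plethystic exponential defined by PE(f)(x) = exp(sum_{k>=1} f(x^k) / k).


With f(x) = 3x, the exponent is sum_{k>=1} 3 x^k / k = 3 * (-ln(1 - x)). Exponentiating:
PE(3x) = exp(-3 ln(1 - x)) = 1/(1 - x)^3.
By the negative binomial expansion, [x^n] 1/(1 - x)^3 = C(n + 2, 2).
For n = 8: C(10, 2) = 45.

45


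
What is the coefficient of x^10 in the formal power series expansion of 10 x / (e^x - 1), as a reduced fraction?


The exponential generating function for Bernoulli numbers is
x / (e^x - 1) = sum_{k>=0} B_k x^k / k!.
So the coefficient of x^10 in 10 x / (e^x - 1) is 10 B_10 / 10!.
Computing: B_10 = 5/66, 10! = 3628800, giving
10 * 5/66 / 3628800 = 1/4790016.

1/4790016


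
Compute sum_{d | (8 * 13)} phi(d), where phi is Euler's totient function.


First, 8 * 13 = 104. One classical identity is sum_{d | n} phi(d) = n (each k in [1, n] has a unique gcd with n, and among the k's with gcd(k, n) = n/d there are phi(d) of them). So the sum equals 104. We also verify directly:
Divisors of 104: 1, 2, 4, 8, 13, 26, 52, 104.
phi values: 1, 1, 2, 4, 12, 12, 24, 48.
Sum = 104.

104


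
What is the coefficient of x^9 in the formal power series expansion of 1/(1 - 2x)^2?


The general identity 1/(1 - c x)^r = sum_{k>=0} c^k C(k + r - 1, r - 1) x^k follows by substituting y = c x into 1/(1 - y)^r = sum_{k>=0} C(k + r - 1, r - 1) y^k.
For c = 2, r = 2, k = 9:
2^9 * C(10, 1) = 512 * 10 = 5120.

5120


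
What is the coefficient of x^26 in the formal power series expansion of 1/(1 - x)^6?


The negative binomial / multiset identity is
1/(1 - x)^r = sum_{k>=0} C(k + r - 1, r - 1) x^k.
Here r = 6 and k = 26, so the coefficient is
C(26 + 5, 5) = C(31, 5)
= 169911

169911


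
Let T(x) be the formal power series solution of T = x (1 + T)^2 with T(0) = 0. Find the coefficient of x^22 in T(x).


Apply the Lagrange inversion formula: if T = x * phi(T) with phi(t) = (1 + t)^2, then [x^n] T = (1/n) [t^(n-1)] phi(t)^n = (1/n) [t^(n-1)] (1 + t)^(2n) = (1/n) C(2n, n-1).
Using the identity C(2n, n-1) = C(2n, n) * n / (n+1), the unscaled factor equals C(2n, n) / (n+1) = C_n, the n-th Catalan number.
For n = 22: C_22 = C(44, 22) / 23 = 2104098963720/23 = 91482563640 = 91482563640.

91482563640
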